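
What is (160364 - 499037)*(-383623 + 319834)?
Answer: 21603611997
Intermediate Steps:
(160364 - 499037)*(-383623 + 319834) = -338673*(-63789) = 21603611997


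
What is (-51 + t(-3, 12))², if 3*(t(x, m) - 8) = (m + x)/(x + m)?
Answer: 16384/9 ≈ 1820.4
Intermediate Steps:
t(x, m) = 25/3 (t(x, m) = 8 + ((m + x)/(x + m))/3 = 8 + ((m + x)/(m + x))/3 = 8 + (⅓)*1 = 8 + ⅓ = 25/3)
(-51 + t(-3, 12))² = (-51 + 25/3)² = (-128/3)² = 16384/9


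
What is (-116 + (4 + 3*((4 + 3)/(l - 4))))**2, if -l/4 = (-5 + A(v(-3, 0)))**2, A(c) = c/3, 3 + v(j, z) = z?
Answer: 275460409/21904 ≈ 12576.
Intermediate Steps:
v(j, z) = -3 + z
A(c) = c/3 (A(c) = c*(1/3) = c/3)
l = -144 (l = -4*(-5 + (-3 + 0)/3)**2 = -4*(-5 + (1/3)*(-3))**2 = -4*(-5 - 1)**2 = -4*(-6)**2 = -4*36 = -144)
(-116 + (4 + 3*((4 + 3)/(l - 4))))**2 = (-116 + (4 + 3*((4 + 3)/(-144 - 4))))**2 = (-116 + (4 + 3*(7/(-148))))**2 = (-116 + (4 + 3*(7*(-1/148))))**2 = (-116 + (4 + 3*(-7/148)))**2 = (-116 + (4 - 21/148))**2 = (-116 + 571/148)**2 = (-16597/148)**2 = 275460409/21904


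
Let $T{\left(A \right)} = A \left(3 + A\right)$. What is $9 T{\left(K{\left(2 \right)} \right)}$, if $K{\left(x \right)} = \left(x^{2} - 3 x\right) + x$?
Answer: $0$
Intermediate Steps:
$K{\left(x \right)} = x^{2} - 2 x$
$9 T{\left(K{\left(2 \right)} \right)} = 9 \cdot 2 \left(-2 + 2\right) \left(3 + 2 \left(-2 + 2\right)\right) = 9 \cdot 2 \cdot 0 \left(3 + 2 \cdot 0\right) = 9 \cdot 0 \left(3 + 0\right) = 9 \cdot 0 \cdot 3 = 9 \cdot 0 = 0$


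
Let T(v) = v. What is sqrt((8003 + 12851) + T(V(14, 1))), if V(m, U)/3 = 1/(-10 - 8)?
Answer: sqrt(750738)/6 ≈ 144.41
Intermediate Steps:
V(m, U) = -1/6 (V(m, U) = 3/(-10 - 8) = 3/(-18) = 3*(-1/18) = -1/6)
sqrt((8003 + 12851) + T(V(14, 1))) = sqrt((8003 + 12851) - 1/6) = sqrt(20854 - 1/6) = sqrt(125123/6) = sqrt(750738)/6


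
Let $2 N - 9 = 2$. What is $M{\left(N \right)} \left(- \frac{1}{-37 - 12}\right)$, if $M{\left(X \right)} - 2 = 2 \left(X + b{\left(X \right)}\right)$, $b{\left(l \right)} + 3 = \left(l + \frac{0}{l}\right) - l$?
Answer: $\frac{1}{7} \approx 0.14286$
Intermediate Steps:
$N = \frac{11}{2}$ ($N = \frac{9}{2} + \frac{1}{2} \cdot 2 = \frac{9}{2} + 1 = \frac{11}{2} \approx 5.5$)
$b{\left(l \right)} = -3$ ($b{\left(l \right)} = -3 + \left(\left(l + \frac{0}{l}\right) - l\right) = -3 + \left(\left(l + 0\right) - l\right) = -3 + \left(l - l\right) = -3 + 0 = -3$)
$M{\left(X \right)} = -4 + 2 X$ ($M{\left(X \right)} = 2 + 2 \left(X - 3\right) = 2 + 2 \left(-3 + X\right) = 2 + \left(-6 + 2 X\right) = -4 + 2 X$)
$M{\left(N \right)} \left(- \frac{1}{-37 - 12}\right) = \left(-4 + 2 \cdot \frac{11}{2}\right) \left(- \frac{1}{-37 - 12}\right) = \left(-4 + 11\right) \left(- \frac{1}{-49}\right) = 7 \left(\left(-1\right) \left(- \frac{1}{49}\right)\right) = 7 \cdot \frac{1}{49} = \frac{1}{7}$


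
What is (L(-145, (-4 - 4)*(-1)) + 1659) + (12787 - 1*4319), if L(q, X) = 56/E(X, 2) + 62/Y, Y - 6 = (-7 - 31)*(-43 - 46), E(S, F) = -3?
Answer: 51370643/5082 ≈ 10108.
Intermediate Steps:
Y = 3388 (Y = 6 + (-7 - 31)*(-43 - 46) = 6 - 38*(-89) = 6 + 3382 = 3388)
L(q, X) = -94771/5082 (L(q, X) = 56/(-3) + 62/3388 = 56*(-1/3) + 62*(1/3388) = -56/3 + 31/1694 = -94771/5082)
(L(-145, (-4 - 4)*(-1)) + 1659) + (12787 - 1*4319) = (-94771/5082 + 1659) + (12787 - 1*4319) = 8336267/5082 + (12787 - 4319) = 8336267/5082 + 8468 = 51370643/5082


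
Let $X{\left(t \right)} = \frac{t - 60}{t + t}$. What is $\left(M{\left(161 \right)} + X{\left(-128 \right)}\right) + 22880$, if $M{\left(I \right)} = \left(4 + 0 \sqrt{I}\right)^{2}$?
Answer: $\frac{1465391}{64} \approx 22897.0$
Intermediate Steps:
$X{\left(t \right)} = \frac{-60 + t}{2 t}$
$M{\left(I \right)} = 16$ ($M{\left(I \right)} = \left(4 + 0\right)^{2} = 4^{2} = 16$)
$\left(M{\left(161 \right)} + X{\left(-128 \right)}\right) + 22880 = \left(16 + \frac{-60 - 128}{2 \left(-128\right)}\right) + 22880 = \left(16 + \frac{1}{2} \left(- \frac{1}{128}\right) \left(-188\right)\right) + 22880 = \left(16 + \frac{47}{64}\right) + 22880 = \frac{1071}{64} + 22880 = \frac{1465391}{64}$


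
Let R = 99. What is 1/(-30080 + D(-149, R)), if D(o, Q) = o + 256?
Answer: -1/29973 ≈ -3.3363e-5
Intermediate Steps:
D(o, Q) = 256 + o
1/(-30080 + D(-149, R)) = 1/(-30080 + (256 - 149)) = 1/(-30080 + 107) = 1/(-29973) = -1/29973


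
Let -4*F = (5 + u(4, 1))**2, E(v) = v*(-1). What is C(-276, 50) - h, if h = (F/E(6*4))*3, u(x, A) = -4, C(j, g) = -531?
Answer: -16993/32 ≈ -531.03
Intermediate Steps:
E(v) = -v
F = -1/4 (F = -(5 - 4)**2/4 = -1/4*1**2 = -1/4*1 = -1/4 ≈ -0.25000)
h = 1/32 (h = -1/(4*((-6*4)))*3 = -1/(4*((-1*24)))*3 = -1/4/(-24)*3 = -1/4*(-1/24)*3 = (1/96)*3 = 1/32 ≈ 0.031250)
C(-276, 50) - h = -531 - 1*1/32 = -531 - 1/32 = -16993/32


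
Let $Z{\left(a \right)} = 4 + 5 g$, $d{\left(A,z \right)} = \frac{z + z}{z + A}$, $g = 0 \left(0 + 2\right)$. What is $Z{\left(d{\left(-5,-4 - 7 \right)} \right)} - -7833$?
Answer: $7837$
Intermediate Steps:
$g = 0$ ($g = 0 \cdot 2 = 0$)
$d{\left(A,z \right)} = \frac{2 z}{A + z}$
$Z{\left(a \right)} = 4$ ($Z{\left(a \right)} = 4 + 5 \cdot 0 = 4 + 0 = 4$)
$Z{\left(d{\left(-5,-4 - 7 \right)} \right)} - -7833 = 4 - -7833 = 4 + 7833 = 7837$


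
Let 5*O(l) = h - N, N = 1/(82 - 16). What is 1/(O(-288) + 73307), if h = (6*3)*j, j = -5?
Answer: 330/24185369 ≈ 1.3645e-5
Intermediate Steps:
N = 1/66 ≈ 0.015152
h = -90 (h = (6*3)*(-5) = 18*(-5) = -90)
O(l) = -5941/330 (O(l) = (-90 - 1*1/66)/5 = (-90 - 1/66)/5 = (1/5)*(-5941/66) = -5941/330)
1/(O(-288) + 73307) = 1/(-5941/330 + 73307) = 1/(24185369/330) = 330/24185369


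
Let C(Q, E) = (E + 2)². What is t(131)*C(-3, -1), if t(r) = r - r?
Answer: 0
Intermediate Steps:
C(Q, E) = (2 + E)²
t(r) = 0
t(131)*C(-3, -1) = 0*(2 - 1)² = 0*1² = 0*1 = 0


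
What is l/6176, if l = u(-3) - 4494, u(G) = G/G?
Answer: -4493/6176 ≈ -0.72749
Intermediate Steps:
u(G) = 1
l = -4493 (l = 1 - 4494 = -4493)
l/6176 = -4493/6176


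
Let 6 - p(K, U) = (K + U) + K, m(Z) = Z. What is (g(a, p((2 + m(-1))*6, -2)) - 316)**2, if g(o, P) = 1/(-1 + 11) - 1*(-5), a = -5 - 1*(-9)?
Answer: 9665881/100 ≈ 96659.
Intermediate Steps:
p(K, U) = 6 - U - 2*K (p(K, U) = 6 - ((K + U) + K) = 6 - (U + 2*K) = 6 + (-U - 2*K) = 6 - U - 2*K)
a = 4 (a = -5 + 9 = 4)
g(o, P) = 51/10 (g(o, P) = 1/10 + 5 = 51/10)
(g(a, p((2 + m(-1))*6, -2)) - 316)**2 = (51/10 - 316)**2 = (-3109/10)**2 = 9665881/100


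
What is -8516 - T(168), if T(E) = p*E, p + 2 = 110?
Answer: -26660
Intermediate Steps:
p = 108 (p = -2 + 110 = 108)
T(E) = 108*E
-8516 - T(168) = -8516 - 108*168 = -8516 - 1*18144 = -8516 - 18144 = -26660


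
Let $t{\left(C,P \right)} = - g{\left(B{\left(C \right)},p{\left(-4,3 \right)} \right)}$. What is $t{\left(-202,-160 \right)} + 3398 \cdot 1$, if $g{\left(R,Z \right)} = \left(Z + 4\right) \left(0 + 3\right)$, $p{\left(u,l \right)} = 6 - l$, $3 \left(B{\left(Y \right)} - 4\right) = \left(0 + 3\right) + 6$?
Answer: $3377$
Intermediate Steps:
$B{\left(Y \right)} = 7$ ($B{\left(Y \right)} = 4 + \frac{\left(0 + 3\right) + 6}{3} = 4 + \frac{3 + 6}{3} = 4 + \frac{1}{3} \cdot 9 = 4 + 3 = 7$)
$g{\left(R,Z \right)} = 12 + 3 Z$ ($g{\left(R,Z \right)} = \left(4 + Z\right) 3 = 12 + 3 Z$)
$t{\left(C,P \right)} = -21$ ($t{\left(C,P \right)} = - (12 + 3 \left(6 - 3\right)) = - (12 + 3 \cdot 3) = - (12 + 9) = \left(-1\right) 21 = -21$)
$t{\left(-202,-160 \right)} + 3398 \cdot 1 = -21 + 3398 \cdot 1 = -21 + 3398 = 3377$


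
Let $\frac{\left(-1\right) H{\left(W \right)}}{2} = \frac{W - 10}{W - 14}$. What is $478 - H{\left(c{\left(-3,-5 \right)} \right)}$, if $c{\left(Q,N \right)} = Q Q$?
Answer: $\frac{2392}{5} \approx 478.4$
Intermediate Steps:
$c{\left(Q,N \right)} = Q^{2}$
$H{\left(W \right)} = - \frac{2 \left(-10 + W\right)}{-14 + W}$ ($H{\left(W \right)} = - 2 \frac{W - 10}{W - 14} = - 2 \frac{-10 + W}{-14 + W} = - \frac{2 \left(-10 + W\right)}{-14 + W}$)
$478 - H{\left(c{\left(-3,-5 \right)} \right)} = 478 - \frac{2 \left(10 - \left(-3\right)^{2}\right)}{-14 + \left(-3\right)^{2}} = 478 - \frac{2 \left(10 - 9\right)}{-14 + 9} = 478 - \frac{2 \left(10 - 9\right)}{-5} = 478 - 2 \left(- \frac{1}{5}\right) 1 = 478 - - \frac{2}{5} = 478 + \frac{2}{5} = \frac{2392}{5}$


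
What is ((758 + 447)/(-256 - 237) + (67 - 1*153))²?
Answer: 1901221609/243049 ≈ 7822.4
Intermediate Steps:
((758 + 447)/(-256 - 237) + (67 - 1*153))² = (1205/(-493) + (67 - 153))² = (1205*(-1/493) - 86)² = (-1205/493 - 86)² = (-43603/493)² = 1901221609/243049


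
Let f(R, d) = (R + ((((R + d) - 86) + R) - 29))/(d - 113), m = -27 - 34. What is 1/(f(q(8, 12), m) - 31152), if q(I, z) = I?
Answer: -87/2710148 ≈ -3.2102e-5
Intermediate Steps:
m = -61
f(R, d) = (-115 + d + 3*R)/(-113 + d) (f(R, d) = (R + (((-86 + R + d) + R) - 29))/(-113 + d) = (R + ((-86 + d + 2*R) - 29))/(-113 + d) = (R + (-115 + d + 2*R))/(-113 + d) = (-115 + d + 3*R)/(-113 + d))
1/(f(q(8, 12), m) - 31152) = 1/((-115 - 61 + 3*8)/(-113 - 61) - 31152) = 1/((-115 - 61 + 24)/(-174) - 31152) = 1/(-1/174*(-152) - 31152) = 1/(76/87 - 31152) = 1/(-2710148/87) = -87/2710148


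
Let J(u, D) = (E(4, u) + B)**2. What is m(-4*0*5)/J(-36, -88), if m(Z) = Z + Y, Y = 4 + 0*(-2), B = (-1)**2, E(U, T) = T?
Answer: 4/1225 ≈ 0.0032653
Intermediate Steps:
B = 1
Y = 4 (Y = 4 + 0 = 4)
m(Z) = 4 + Z (m(Z) = Z + 4 = 4 + Z)
J(u, D) = (1 + u)**2 (J(u, D) = (u + 1)**2 = (1 + u)**2)
m(-4*0*5)/J(-36, -88) = (4 - 4*0*5)/((1 - 36)**2) = (4 + 0*5)/((-35)**2) = (4 + 0)/1225 = 4*(1/1225) = 4/1225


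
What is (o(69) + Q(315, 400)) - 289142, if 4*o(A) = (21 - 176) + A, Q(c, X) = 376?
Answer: -577575/2 ≈ -2.8879e+5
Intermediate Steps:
o(A) = -155/4 + A/4 (o(A) = ((21 - 176) + A)/4 = (-155 + A)/4 = -155/4 + A/4)
(o(69) + Q(315, 400)) - 289142 = ((-155/4 + (¼)*69) + 376) - 289142 = ((-155/4 + 69/4) + 376) - 289142 = (-43/2 + 376) - 289142 = 709/2 - 289142 = -577575/2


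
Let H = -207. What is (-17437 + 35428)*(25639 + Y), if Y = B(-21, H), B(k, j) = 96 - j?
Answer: 466722522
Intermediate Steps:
Y = 303 (Y = 96 - 1*(-207) = 96 + 207 = 303)
(-17437 + 35428)*(25639 + Y) = (-17437 + 35428)*(25639 + 303) = 17991*25942 = 466722522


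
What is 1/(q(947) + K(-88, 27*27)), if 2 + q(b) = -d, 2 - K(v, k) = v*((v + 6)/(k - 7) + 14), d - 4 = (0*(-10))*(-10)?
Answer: 361/439700 ≈ 0.00082101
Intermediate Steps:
d = 4 (d = 4 + (0*(-10))*(-10) = 4 + 0*(-10) = 4 + 0 = 4)
K(v, k) = 2 - v*(14 + (6 + v)/(-7 + k)) (K(v, k) = 2 - v*((v + 6)/(k - 7) + 14) = 2 - v*((6 + v)/(-7 + k) + 14) = 2 - v*(14 + (6 + v)/(-7 + k)))
q(b) = -6 (q(b) = -2 - 1*4 = -2 - 4 = -6)
1/(q(947) + K(-88, 27*27)) = 1/(-6 + (-14 - 1*(-88)**2 + 2*(27*27) + 92*(-88) - 14*27*27*(-88))/(-7 + 27*27)) = 1/(-6 + (-14 - 1*7744 + 2*729 - 8096 - 14*729*(-88))/(-7 + 729)) = 1/(-6 + (-14 - 7744 + 1458 - 8096 + 898128)/722) = 1/(-6 + (1/722)*883732) = 1/(-6 + 441866/361) = 1/(439700/361) = 361/439700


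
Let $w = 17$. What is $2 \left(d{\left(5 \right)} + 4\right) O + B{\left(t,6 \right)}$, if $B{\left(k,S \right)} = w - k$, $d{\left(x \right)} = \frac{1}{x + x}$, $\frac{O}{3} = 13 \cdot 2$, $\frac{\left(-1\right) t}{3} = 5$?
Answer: $\frac{3358}{5} \approx 671.6$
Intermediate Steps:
$t = -15$ ($t = \left(-3\right) 5 = -15$)
$O = 78$ ($O = 3 \cdot 13 \cdot 2 = 3 \cdot 26 = 78$)
$d{\left(x \right)} = \frac{1}{2 x}$
$B{\left(k,S \right)} = 17 - k$
$2 \left(d{\left(5 \right)} + 4\right) O + B{\left(t,6 \right)} = 2 \left(\frac{1}{2 \cdot 5} + 4\right) 78 + \left(17 - -15\right) = 2 \left(\frac{1}{2} \cdot \frac{1}{5} + 4\right) 78 + \left(17 + 15\right) = 2 \left(\frac{1}{10} + 4\right) 78 + 32 = 2 \cdot \frac{41}{10} \cdot 78 + 32 = \frac{41}{5} \cdot 78 + 32 = \frac{3198}{5} + 32 = \frac{3358}{5}$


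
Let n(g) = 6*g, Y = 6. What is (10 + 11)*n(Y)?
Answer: 756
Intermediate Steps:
(10 + 11)*n(Y) = (10 + 11)*(6*6) = 21*36 = 756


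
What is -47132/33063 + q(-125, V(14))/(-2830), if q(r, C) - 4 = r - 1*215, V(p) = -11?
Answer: -61137196/46784145 ≈ -1.3068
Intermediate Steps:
q(r, C) = -211 + r (q(r, C) = 4 + (r - 1*215) = 4 + (r - 215) = 4 + (-215 + r) = -211 + r)
-47132/33063 + q(-125, V(14))/(-2830) = -47132/33063 + (-211 - 125)/(-2830) = -47132*1/33063 - 336*(-1/2830) = -47132/33063 + 168/1415 = -61137196/46784145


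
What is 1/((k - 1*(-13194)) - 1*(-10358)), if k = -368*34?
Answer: 1/11040 ≈ 9.0580e-5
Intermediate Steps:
k = -12512
1/((k - 1*(-13194)) - 1*(-10358)) = 1/((-12512 - 1*(-13194)) - 1*(-10358)) = 1/((-12512 + 13194) + 10358) = 1/(682 + 10358) = 1/11040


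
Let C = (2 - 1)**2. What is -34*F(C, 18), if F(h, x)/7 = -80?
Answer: 19040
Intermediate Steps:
C = 1 (C = 1**2 = 1)
F(h, x) = -560 (F(h, x) = 7*(-80) = -560)
-34*F(C, 18) = -34*(-560) = 19040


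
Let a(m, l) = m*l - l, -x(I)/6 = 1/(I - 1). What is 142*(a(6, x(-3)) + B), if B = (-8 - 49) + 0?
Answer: -7029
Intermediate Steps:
B = -57 (B = -57 + 0 = -57)
x(I) = -6/(-1 + I) (x(I) = -6/(I - 1) = -6/(-1 + I))
a(m, l) = -l + l*m (a(m, l) = l*m - l = -l + l*m)
142*(a(6, x(-3)) + B) = 142*((-6/(-1 - 3))*(-1 + 6) - 57) = 142*(-6/(-4)*5 - 57) = 142*(-6*(-1/4)*5 - 57) = 142*((3/2)*5 - 57) = 142*(15/2 - 57) = 142*(-99/2) = -7029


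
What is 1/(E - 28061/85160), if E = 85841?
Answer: 85160/7310191499 ≈ 1.1649e-5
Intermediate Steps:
1/(E - 28061/85160) = 1/(85841 - 28061/85160) = 1/(7310191499/85160) = 85160/7310191499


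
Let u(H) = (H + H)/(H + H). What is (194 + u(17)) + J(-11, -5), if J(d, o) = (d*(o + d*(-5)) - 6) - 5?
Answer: -366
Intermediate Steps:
u(H) = 1 (u(H) = (2*H)/((2*H)) = (2*H)*(1/(2*H)) = 1)
J(d, o) = -11 + d*(o - 5*d) (J(d, o) = (d*(o - 5*d) - 6) - 5 = (-6 + d*(o - 5*d)) - 5 = -11 + d*(o - 5*d))
(194 + u(17)) + J(-11, -5) = (194 + 1) + (-11 - 5*(-11)**2 - 11*(-5)) = 195 + (-11 - 5*121 + 55) = 195 + (-11 - 605 + 55) = 195 - 561 = -366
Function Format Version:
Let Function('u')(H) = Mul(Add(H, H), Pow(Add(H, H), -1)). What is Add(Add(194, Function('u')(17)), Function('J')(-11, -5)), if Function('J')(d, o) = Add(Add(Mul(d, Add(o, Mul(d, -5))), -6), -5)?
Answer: -366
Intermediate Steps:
Function('u')(H) = 1 (Function('u')(H) = Mul(Mul(2, H), Pow(Mul(2, H), -1)) = Mul(Mul(2, H), Mul(Rational(1, 2), Pow(H, -1))) = 1)
Function('J')(d, o) = Add(-11, Mul(d, Add(o, Mul(-5, d)))) (Function('J')(d, o) = Add(Add(Mul(d, Add(o, Mul(-5, d))), -6), -5) = Add(Add(-6, Mul(d, Add(o, Mul(-5, d)))), -5) = Add(-11, Mul(d, Add(o, Mul(-5, d)))))
Add(Add(194, Function('u')(17)), Function('J')(-11, -5)) = Add(Add(194, 1), Add(-11, Mul(-5, Pow(-11, 2)), Mul(-11, -5))) = Add(195, Add(-11, Mul(-5, 121), 55)) = Add(195, Add(-11, -605, 55)) = Add(195, -561) = -366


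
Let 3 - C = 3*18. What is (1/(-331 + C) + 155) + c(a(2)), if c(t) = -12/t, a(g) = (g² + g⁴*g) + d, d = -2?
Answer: 1004261/6494 ≈ 154.64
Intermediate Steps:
a(g) = -2 + g² + g⁵ (a(g) = (g² + g⁴*g) - 2 = (g² + g⁵) - 2 = -2 + g² + g⁵)
C = -51 (C = 3 - 3*18 = 3 - 1*54 = 3 - 54 = -51)
(1/(-331 + C) + 155) + c(a(2)) = (1/(-331 - 51) + 155) - 12/(-2 + 2² + 2⁵) = (1/(-382) + 155) - 12/(-2 + 4 + 32) = (-1/382 + 155) - 12/34 = 59209/382 - 12*1/34 = 59209/382 - 6/17 = 1004261/6494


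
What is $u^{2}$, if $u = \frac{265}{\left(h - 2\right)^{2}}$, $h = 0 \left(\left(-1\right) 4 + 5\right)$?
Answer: $\frac{70225}{16} \approx 4389.1$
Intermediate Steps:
$h = 0$ ($h = 0 \left(-4 + 5\right) = 0 \cdot 1 = 0$)
$u = \frac{265}{4}$ ($u = \frac{265}{\left(0 - 2\right)^{2}} = \frac{265}{\left(-2\right)^{2}} = \frac{265}{4} \approx 66.25$)
$u^{2} = \left(\frac{265}{4}\right)^{2} = \frac{70225}{16}$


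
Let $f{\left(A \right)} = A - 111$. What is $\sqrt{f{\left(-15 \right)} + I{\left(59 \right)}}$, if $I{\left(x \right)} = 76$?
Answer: $5 i \sqrt{2} \approx 7.0711 i$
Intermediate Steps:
$f{\left(A \right)} = -111 + A$ ($f{\left(A \right)} = A - 111 = -111 + A$)
$\sqrt{f{\left(-15 \right)} + I{\left(59 \right)}} = \sqrt{\left(-111 - 15\right) + 76} = \sqrt{-126 + 76} = \sqrt{-50} = 5 i \sqrt{2}$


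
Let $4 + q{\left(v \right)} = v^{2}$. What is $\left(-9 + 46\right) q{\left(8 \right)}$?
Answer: $2220$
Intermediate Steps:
$q{\left(v \right)} = -4 + v^{2}$
$\left(-9 + 46\right) q{\left(8 \right)} = \left(-9 + 46\right) \left(-4 + 8^{2}\right) = 37 \left(-4 + 64\right) = 37 \cdot 60 = 2220$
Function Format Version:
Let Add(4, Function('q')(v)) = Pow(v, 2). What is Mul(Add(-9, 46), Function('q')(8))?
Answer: 2220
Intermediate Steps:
Function('q')(v) = Add(-4, Pow(v, 2))
Mul(Add(-9, 46), Function('q')(8)) = Mul(Add(-9, 46), Add(-4, Pow(8, 2))) = Mul(37, Add(-4, 64)) = Mul(37, 60) = 2220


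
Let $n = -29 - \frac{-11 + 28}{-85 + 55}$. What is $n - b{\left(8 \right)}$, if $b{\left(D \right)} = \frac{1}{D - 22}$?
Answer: $- \frac{2978}{105} \approx -28.362$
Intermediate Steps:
$b{\left(D \right)} = \frac{1}{-22 + D}$
$n = - \frac{853}{30}$ ($n = -29 - \frac{17}{-30} = -29 - 17 \left(- \frac{1}{30}\right) = -29 - - \frac{17}{30} = -29 + \frac{17}{30} = - \frac{853}{30} \approx -28.433$)
$n - b{\left(8 \right)} = - \frac{853}{30} - \frac{1}{-22 + 8} = - \frac{853}{30} - \frac{1}{-14} = - \frac{853}{30} - - \frac{1}{14} = - \frac{853}{30} + \frac{1}{14} = - \frac{2978}{105}$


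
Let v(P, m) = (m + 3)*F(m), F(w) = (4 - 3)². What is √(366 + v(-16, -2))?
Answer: √367 ≈ 19.157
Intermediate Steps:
F(w) = 1 (F(w) = 1² = 1)
v(P, m) = 3 + m (v(P, m) = (m + 3)*1 = (3 + m)*1 = 3 + m)
√(366 + v(-16, -2)) = √(366 + (3 - 2)) = √(366 + 1) = √367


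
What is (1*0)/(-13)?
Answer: 0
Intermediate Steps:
(1*0)/(-13) = -1/13*0 = 0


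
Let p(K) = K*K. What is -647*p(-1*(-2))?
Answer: -2588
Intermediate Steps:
p(K) = K²
-647*p(-1*(-2)) = -647*(-1*(-2))² = -647*2² = -647*4 = -2588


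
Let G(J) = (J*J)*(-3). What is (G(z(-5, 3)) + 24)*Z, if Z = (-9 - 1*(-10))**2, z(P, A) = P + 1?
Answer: -24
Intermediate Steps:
z(P, A) = 1 + P
Z = 1 (Z = (-9 + 10)**2 = 1**2 = 1)
G(J) = -3*J**2 (G(J) = J**2*(-3) = -3*J**2)
(G(z(-5, 3)) + 24)*Z = (-3*(1 - 5)**2 + 24)*1 = (-3*(-4)**2 + 24)*1 = (-3*16 + 24)*1 = (-48 + 24)*1 = -24*1 = -24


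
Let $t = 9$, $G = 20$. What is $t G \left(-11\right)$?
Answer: $-1980$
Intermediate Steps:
$t G \left(-11\right) = 9 \cdot 20 \left(-11\right) = 180 \left(-11\right) = -1980$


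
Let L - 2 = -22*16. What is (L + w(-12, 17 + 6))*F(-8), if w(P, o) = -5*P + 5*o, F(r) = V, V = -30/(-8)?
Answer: -2625/4 ≈ -656.25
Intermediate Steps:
L = -350 (L = 2 - 22*16 = 2 - 352 = -350)
V = 15/4 (V = -30*(-⅛) = 15/4 ≈ 3.7500)
F(r) = 15/4
(L + w(-12, 17 + 6))*F(-8) = (-350 + (-5*(-12) + 5*(17 + 6)))*(15/4) = (-350 + (60 + 5*23))*(15/4) = (-350 + (60 + 115))*(15/4) = (-350 + 175)*(15/4) = -175*15/4 = -2625/4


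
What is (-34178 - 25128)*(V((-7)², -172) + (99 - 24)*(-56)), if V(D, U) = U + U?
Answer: 269486464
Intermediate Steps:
V(D, U) = 2*U
(-34178 - 25128)*(V((-7)², -172) + (99 - 24)*(-56)) = (-34178 - 25128)*(2*(-172) + (99 - 24)*(-56)) = -59306*(-344 + 75*(-56)) = -59306*(-344 - 4200) = -59306*(-4544) = 269486464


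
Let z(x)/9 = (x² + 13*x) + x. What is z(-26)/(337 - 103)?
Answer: 12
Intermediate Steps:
z(x) = 9*x² + 126*x (z(x) = 9*((x² + 13*x) + x) = 9*(x² + 14*x) = 9*x² + 126*x)
z(-26)/(337 - 103) = (9*(-26)*(14 - 26))/(337 - 103) = (9*(-26)*(-12))/234 = 2808*(1/234) = 12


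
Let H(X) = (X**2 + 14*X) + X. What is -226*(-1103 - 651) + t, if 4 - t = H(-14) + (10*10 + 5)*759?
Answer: 316727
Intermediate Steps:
H(X) = X**2 + 15*X
t = -79677 (t = 4 - (-14*(15 - 14) + (10*10 + 5)*759) = 4 - (-14*1 + (100 + 5)*759) = 4 - (-14 + 105*759) = 4 - (-14 + 79695) = 4 - 1*79681 = 4 - 79681 = -79677)
-226*(-1103 - 651) + t = -226*(-1103 - 651) - 79677 = -226*(-1754) - 79677 = 396404 - 79677 = 316727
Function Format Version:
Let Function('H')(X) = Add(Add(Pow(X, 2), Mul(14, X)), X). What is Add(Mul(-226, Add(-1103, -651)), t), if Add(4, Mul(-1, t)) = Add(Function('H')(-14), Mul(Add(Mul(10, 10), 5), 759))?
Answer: 316727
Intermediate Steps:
Function('H')(X) = Add(Pow(X, 2), Mul(15, X))
t = -79677 (t = Add(4, Mul(-1, Add(Mul(-14, Add(15, -14)), Mul(Add(Mul(10, 10), 5), 759)))) = Add(4, Mul(-1, Add(Mul(-14, 1), Mul(Add(100, 5), 759)))) = Add(4, Mul(-1, Add(-14, Mul(105, 759)))) = Add(4, Mul(-1, Add(-14, 79695))) = Add(4, Mul(-1, 79681)) = Add(4, -79681) = -79677)
Add(Mul(-226, Add(-1103, -651)), t) = Add(Mul(-226, Add(-1103, -651)), -79677) = Add(Mul(-226, -1754), -79677) = Add(396404, -79677) = 316727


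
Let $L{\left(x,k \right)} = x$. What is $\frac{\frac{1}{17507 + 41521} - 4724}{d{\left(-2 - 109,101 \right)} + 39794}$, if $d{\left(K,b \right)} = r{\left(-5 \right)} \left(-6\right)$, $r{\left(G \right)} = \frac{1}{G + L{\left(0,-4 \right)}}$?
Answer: $- \frac{1394241355}{11745155328} \approx -0.11871$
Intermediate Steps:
$r{\left(G \right)} = \frac{1}{G}$ ($r{\left(G \right)} = \frac{1}{G + 0} = \frac{1}{G}$)
$d{\left(K,b \right)} = \frac{6}{5}$ ($d{\left(K,b \right)} = \frac{1}{-5} \left(-6\right) = \left(- \frac{1}{5}\right) \left(-6\right) = \frac{6}{5}$)
$\frac{\frac{1}{17507 + 41521} - 4724}{d{\left(-2 - 109,101 \right)} + 39794} = \frac{\frac{1}{17507 + 41521} - 4724}{\frac{6}{5} + 39794} = \frac{\frac{1}{59028} - 4724}{\frac{198976}{5}} = \left(\frac{1}{59028} - 4724\right) \frac{5}{198976} = \left(- \frac{278848271}{59028}\right) \frac{5}{198976} = - \frac{1394241355}{11745155328}$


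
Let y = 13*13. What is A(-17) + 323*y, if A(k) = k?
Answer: 54570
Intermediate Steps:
y = 169
A(-17) + 323*y = -17 + 323*169 = -17 + 54587 = 54570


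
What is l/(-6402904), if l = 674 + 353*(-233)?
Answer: 81575/6402904 ≈ 0.012740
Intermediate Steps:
l = -81575 (l = 674 - 82249 = -81575)
l/(-6402904) = -81575/(-6402904) = -81575*(-1/6402904) = 81575/6402904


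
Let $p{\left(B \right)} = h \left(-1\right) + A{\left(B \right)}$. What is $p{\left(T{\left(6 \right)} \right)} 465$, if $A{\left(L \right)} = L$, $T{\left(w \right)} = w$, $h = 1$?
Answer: $2325$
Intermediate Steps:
$p{\left(B \right)} = -1 + B$ ($p{\left(B \right)} = 1 \left(-1\right) + B = -1 + B$)
$p{\left(T{\left(6 \right)} \right)} 465 = \left(-1 + 6\right) 465 = 5 \cdot 465 = 2325$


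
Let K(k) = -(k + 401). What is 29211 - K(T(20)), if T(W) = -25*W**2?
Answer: 19612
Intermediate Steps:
K(k) = -401 - k (K(k) = -(401 + k) = -401 - k)
29211 - K(T(20)) = 29211 - (-401 - (-25)*20**2) = 29211 - (-401 - (-25)*400) = 29211 - (-401 - 1*(-10000)) = 29211 - (-401 + 10000) = 29211 - 1*9599 = 29211 - 9599 = 19612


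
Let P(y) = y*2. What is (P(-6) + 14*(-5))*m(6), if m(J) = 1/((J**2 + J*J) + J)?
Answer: -41/39 ≈ -1.0513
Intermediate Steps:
P(y) = 2*y
m(J) = 1/(J + 2*J**2) (m(J) = 1/((J**2 + J**2) + J) = 1/(2*J**2 + J) = 1/(J + 2*J**2))
(P(-6) + 14*(-5))*m(6) = (2*(-6) + 14*(-5))*(1/(6*(1 + 2*6))) = (-12 - 70)*(1/(6*(1 + 12))) = -41/(3*13) = -82*1/78 = -41/39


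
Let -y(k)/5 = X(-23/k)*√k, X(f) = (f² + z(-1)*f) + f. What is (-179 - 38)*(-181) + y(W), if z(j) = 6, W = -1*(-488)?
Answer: 39277 + 390195*√122/119072 ≈ 39313.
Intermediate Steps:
W = 488
X(f) = f² + 7*f (X(f) = (f² + 6*f) + f = f² + 7*f)
y(k) = 115*(7 - 23/k)/√k (y(k) = -5*(-23/k)*(7 - 23/k)*√k = -5*(-23*(7 - 23/k)/k)*√k = -(-115)*(7 - 23/k)/√k = 115*(7 - 23/k)/√k)
(-179 - 38)*(-181) + y(W) = (-179 - 38)*(-181) + 115*(-23 + 7*488)/488^(3/2) = -217*(-181) + 115*(√122/119072)*(-23 + 3416) = 39277 + 115*(√122/119072)*3393 = 39277 + 390195*√122/119072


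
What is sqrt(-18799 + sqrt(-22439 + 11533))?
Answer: sqrt(-18799 + I*sqrt(10906)) ≈ 0.3808 + 137.11*I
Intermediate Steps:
sqrt(-18799 + sqrt(-22439 + 11533)) = sqrt(-18799 + sqrt(-10906)) = sqrt(-18799 + I*sqrt(10906))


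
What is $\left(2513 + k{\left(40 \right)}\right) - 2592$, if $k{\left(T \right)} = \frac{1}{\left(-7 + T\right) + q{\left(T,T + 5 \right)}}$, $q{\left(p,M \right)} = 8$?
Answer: $- \frac{3238}{41} \approx -78.976$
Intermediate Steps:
$k{\left(T \right)} = \frac{1}{1 + T}$ ($k{\left(T \right)} = \frac{1}{\left(-7 + T\right) + 8} = \frac{1}{1 + T}$)
$\left(2513 + k{\left(40 \right)}\right) - 2592 = \left(2513 + \frac{1}{1 + 40}\right) - 2592 = \left(2513 + \frac{1}{41}\right) - 2592 = \frac{103034}{41} - 2592 = - \frac{3238}{41}$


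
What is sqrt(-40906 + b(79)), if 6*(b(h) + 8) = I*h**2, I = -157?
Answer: I*sqrt(7351926)/6 ≈ 451.91*I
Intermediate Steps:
b(h) = -8 - 157*h**2/6 (b(h) = -8 + (-157*h**2)/6 = -8 - 157*h**2/6)
sqrt(-40906 + b(79)) = sqrt(-40906 + (-8 - 157/6*79**2)) = sqrt(-40906 + (-8 - 157/6*6241)) = sqrt(-40906 + (-8 - 979837/6)) = sqrt(-40906 - 979885/6) = sqrt(-1225321/6) = I*sqrt(7351926)/6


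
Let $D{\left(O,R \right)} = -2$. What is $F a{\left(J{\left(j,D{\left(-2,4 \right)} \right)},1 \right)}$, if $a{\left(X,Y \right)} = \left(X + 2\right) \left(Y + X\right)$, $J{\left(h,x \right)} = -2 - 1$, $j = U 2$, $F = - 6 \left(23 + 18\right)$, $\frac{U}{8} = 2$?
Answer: $-492$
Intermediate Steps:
$U = 16$ ($U = 8 \cdot 2 = 16$)
$F = -246$ ($F = \left(-6\right) 41 = -246$)
$j = 32$ ($j = 16 \cdot 2 = 32$)
$J{\left(h,x \right)} = -3$ ($J{\left(h,x \right)} = -2 - 1 = -3$)
$a{\left(X,Y \right)} = \left(2 + X\right) \left(X + Y\right)$
$F a{\left(J{\left(j,D{\left(-2,4 \right)} \right)},1 \right)} = - 246 \left(\left(-3\right)^{2} + 2 \left(-3\right) + 2 \cdot 1 - 3\right) = - 246 \left(9 - 6 + 2 - 3\right) = \left(-246\right) 2 = -492$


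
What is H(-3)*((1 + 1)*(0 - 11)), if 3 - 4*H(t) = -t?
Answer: 0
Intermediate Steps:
H(t) = ¾ + t/4 (H(t) = ¾ - (-1)*t/4 = ¾ + t/4)
H(-3)*((1 + 1)*(0 - 11)) = (¾ + (¼)*(-3))*((1 + 1)*(0 - 11)) = (¾ - ¾)*(2*(-11)) = 0*(-22) = 0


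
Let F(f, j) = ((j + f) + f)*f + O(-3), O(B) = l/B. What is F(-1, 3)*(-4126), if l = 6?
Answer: 12378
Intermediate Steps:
O(B) = 6/B
F(f, j) = -2 + f*(j + 2*f) (F(f, j) = ((j + f) + f)*f + 6/(-3) = ((f + j) + f)*f + 6*(-⅓) = (j + 2*f)*f - 2 = f*(j + 2*f) - 2 = -2 + f*(j + 2*f))
F(-1, 3)*(-4126) = (-2 + 2*(-1)² - 1*3)*(-4126) = (-2 + 2*1 - 3)*(-4126) = (-2 + 2 - 3)*(-4126) = -3*(-4126) = 12378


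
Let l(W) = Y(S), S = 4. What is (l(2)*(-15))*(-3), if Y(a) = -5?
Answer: -225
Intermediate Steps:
l(W) = -5
(l(2)*(-15))*(-3) = -5*(-15)*(-3) = 75*(-3) = -225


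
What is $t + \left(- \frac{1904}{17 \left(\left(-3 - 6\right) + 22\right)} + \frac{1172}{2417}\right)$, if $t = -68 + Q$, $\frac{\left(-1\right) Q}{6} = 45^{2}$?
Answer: $- \frac{384157246}{31421} \approx -12226.0$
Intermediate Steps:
$Q = -12150$ ($Q = - 6 \cdot 45^{2} = \left(-6\right) 2025 = -12150$)
$t = -12218$ ($t = -68 - 12150 = -12218$)
$t + \left(- \frac{1904}{17 \left(\left(-3 - 6\right) + 22\right)} + \frac{1172}{2417}\right) = -12218 + \left(- \frac{1904}{17 \left(\left(-3 - 6\right) + 22\right)} + \frac{1172}{2417}\right) = -12218 + \left(- \frac{1904}{17 \left(\left(-3 - 6\right) + 22\right)} + 1172 \cdot \frac{1}{2417}\right) = -12218 + \left(- \frac{1904}{17 \left(-9 + 22\right)} + \frac{1172}{2417}\right) = -12218 + \left(- \frac{1904}{17 \cdot 13} + \frac{1172}{2417}\right) = -12218 + \left(- \frac{1904}{221} + \frac{1172}{2417}\right) = -12218 + \left(\left(-1904\right) \frac{1}{221} + \frac{1172}{2417}\right) = -12218 + \left(- \frac{112}{13} + \frac{1172}{2417}\right) = -12218 - \frac{255468}{31421} = - \frac{384157246}{31421}$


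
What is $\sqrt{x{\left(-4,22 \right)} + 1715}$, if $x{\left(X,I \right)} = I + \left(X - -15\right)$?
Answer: $2 \sqrt{437} \approx 41.809$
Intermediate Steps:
$x{\left(X,I \right)} = 15 + I + X$ ($x{\left(X,I \right)} = I + \left(X + 15\right) = I + \left(15 + X\right) = 15 + I + X$)
$\sqrt{x{\left(-4,22 \right)} + 1715} = \sqrt{\left(15 + 22 - 4\right) + 1715} = \sqrt{33 + 1715} = \sqrt{1748} = 2 \sqrt{437}$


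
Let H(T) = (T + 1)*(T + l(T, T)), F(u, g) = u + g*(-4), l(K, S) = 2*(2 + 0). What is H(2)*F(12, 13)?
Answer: -720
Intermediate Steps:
l(K, S) = 4 (l(K, S) = 2*2 = 4)
F(u, g) = u - 4*g
H(T) = (1 + T)*(4 + T) (H(T) = (T + 1)*(T + 4) = (1 + T)*(4 + T))
H(2)*F(12, 13) = (4 + 2² + 5*2)*(12 - 4*13) = (4 + 4 + 10)*(12 - 52) = 18*(-40) = -720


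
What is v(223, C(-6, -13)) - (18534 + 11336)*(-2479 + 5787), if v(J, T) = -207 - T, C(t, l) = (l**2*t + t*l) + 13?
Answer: -98809244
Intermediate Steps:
C(t, l) = 13 + l*t + t*l**2 (C(t, l) = (t*l**2 + l*t) + 13 = (l*t + t*l**2) + 13 = 13 + l*t + t*l**2)
v(223, C(-6, -13)) - (18534 + 11336)*(-2479 + 5787) = (-207 - (13 - 13*(-6) - 6*(-13)**2)) - (18534 + 11336)*(-2479 + 5787) = (-207 - (13 + 78 - 6*169)) - 29870*3308 = (-207 - (13 + 78 - 1014)) - 1*98809960 = (-207 - 1*(-923)) - 98809960 = (-207 + 923) - 98809960 = 716 - 98809960 = -98809244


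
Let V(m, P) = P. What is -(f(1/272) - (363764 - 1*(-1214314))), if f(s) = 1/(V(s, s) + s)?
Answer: 1577942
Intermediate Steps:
f(s) = 1/(2*s) (f(s) = 1/(s + s) = 1/(2*s))
-(f(1/272) - (363764 - 1*(-1214314))) = -(1/(2*(1/272)) - (363764 - 1*(-1214314))) = -(1/(2*(1/272)) - (363764 + 1214314)) = -((1/2)*272 - 1*1578078) = -(136 - 1578078) = -1*(-1577942) = 1577942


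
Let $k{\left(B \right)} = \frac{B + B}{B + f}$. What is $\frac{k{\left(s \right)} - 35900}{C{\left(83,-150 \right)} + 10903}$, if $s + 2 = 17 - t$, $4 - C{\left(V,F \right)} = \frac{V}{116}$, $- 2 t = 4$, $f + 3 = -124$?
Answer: $- \frac{229043972}{69582095} \approx -3.2917$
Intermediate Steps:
$f = -127$ ($f = -3 - 124 = -127$)
$t = -2$ ($t = \left(- \frac{1}{2}\right) 4 = -2$)
$C{\left(V,F \right)} = 4 - \frac{V}{116}$
$s = 17$ ($s = -2 + \left(17 - -2\right) = -2 + \left(17 + 2\right) = -2 + 19 = 17$)
$k{\left(B \right)} = \frac{2 B}{-127 + B}$ ($k{\left(B \right)} = \frac{B + B}{B - 127} = \frac{2 B}{-127 + B}$)
$\frac{k{\left(s \right)} - 35900}{C{\left(83,-150 \right)} + 10903} = \frac{2 \cdot 17 \frac{1}{-127 + 17} - 35900}{\left(4 - \frac{83}{116}\right) + 10903} = \frac{2 \cdot 17 \frac{1}{-110} - 35900}{\left(4 - \frac{83}{116}\right) + 10903} = \frac{2 \cdot 17 \left(- \frac{1}{110}\right) - 35900}{\frac{381}{116} + 10903} = \frac{- \frac{17}{55} - 35900}{\frac{1265129}{116}} = \left(- \frac{1974517}{55}\right) \frac{116}{1265129} = - \frac{229043972}{69582095}$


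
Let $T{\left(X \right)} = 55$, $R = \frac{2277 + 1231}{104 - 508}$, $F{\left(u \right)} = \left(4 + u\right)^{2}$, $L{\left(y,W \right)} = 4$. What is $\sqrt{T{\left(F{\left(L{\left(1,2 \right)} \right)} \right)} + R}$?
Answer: $\frac{\sqrt{472478}}{101} \approx 6.8056$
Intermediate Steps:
$R = - \frac{877}{101}$ ($R = \frac{3508}{-404} = 3508 \left(- \frac{1}{404}\right) = - \frac{877}{101} \approx -8.6832$)
$\sqrt{T{\left(F{\left(L{\left(1,2 \right)} \right)} \right)} + R} = \sqrt{55 - \frac{877}{101}} = \sqrt{\frac{4678}{101}} = \frac{\sqrt{472478}}{101}$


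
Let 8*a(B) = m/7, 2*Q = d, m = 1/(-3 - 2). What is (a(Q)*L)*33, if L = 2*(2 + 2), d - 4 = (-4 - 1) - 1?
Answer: -33/35 ≈ -0.94286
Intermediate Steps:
d = -2 (d = 4 + ((-4 - 1) - 1) = 4 + (-5 - 1) = 4 - 6 = -2)
m = -⅕ (m = 1/(-5) = -⅕ ≈ -0.20000)
L = 8 (L = 2*4 = 8)
Q = -1 (Q = (½)*(-2) = -1)
a(B) = -1/280 (a(B) = (-⅕/7)/8 = (-⅕*⅐)/8 = (⅛)*(-1/35) = -1/280)
(a(Q)*L)*33 = -1/280*8*33 = -1/35*33 = -33/35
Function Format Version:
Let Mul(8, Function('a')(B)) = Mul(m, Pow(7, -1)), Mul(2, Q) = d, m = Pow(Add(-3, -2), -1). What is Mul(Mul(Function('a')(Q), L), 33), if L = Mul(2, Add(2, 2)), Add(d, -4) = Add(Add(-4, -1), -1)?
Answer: Rational(-33, 35) ≈ -0.94286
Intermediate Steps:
d = -2 (d = Add(4, Add(Add(-4, -1), -1)) = Add(4, Add(-5, -1)) = Add(4, -6) = -2)
m = Rational(-1, 5) (m = Pow(-5, -1) = Rational(-1, 5) ≈ -0.20000)
L = 8 (L = Mul(2, 4) = 8)
Q = -1 (Q = Mul(Rational(1, 2), -2) = -1)
Function('a')(B) = Rational(-1, 280) (Function('a')(B) = Mul(Rational(1, 8), Mul(Rational(-1, 5), Pow(7, -1))) = Mul(Rational(1, 8), Mul(Rational(-1, 5), Rational(1, 7))) = Mul(Rational(1, 8), Rational(-1, 35)) = Rational(-1, 280))
Mul(Mul(Function('a')(Q), L), 33) = Mul(Mul(Rational(-1, 280), 8), 33) = Mul(Rational(-1, 35), 33) = Rational(-33, 35)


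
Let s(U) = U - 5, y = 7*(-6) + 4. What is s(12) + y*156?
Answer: -5921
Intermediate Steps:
y = -38 (y = -42 + 4 = -38)
s(U) = -5 + U
s(12) + y*156 = (-5 + 12) - 38*156 = 7 - 5928 = -5921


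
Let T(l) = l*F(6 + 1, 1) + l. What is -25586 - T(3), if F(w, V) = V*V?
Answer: -25592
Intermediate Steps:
F(w, V) = V**2
T(l) = 2*l (T(l) = l*1**2 + l = l*1 + l = l + l = 2*l)
-25586 - T(3) = -25586 - 2*3 = -25586 - 1*6 = -25586 - 6 = -25592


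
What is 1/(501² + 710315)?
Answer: 1/961316 ≈ 1.0402e-6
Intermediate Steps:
1/(501² + 710315) = 1/(251001 + 710315) = 1/961316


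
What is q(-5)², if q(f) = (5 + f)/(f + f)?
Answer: 0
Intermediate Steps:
q(f) = (5 + f)/(2*f) (q(f) = (5 + f)/((2*f)) = (5 + f)*(1/(2*f)) = (5 + f)/(2*f))
q(-5)² = ((½)*(5 - 5)/(-5))² = ((½)*(-⅕)*0)² = 0² = 0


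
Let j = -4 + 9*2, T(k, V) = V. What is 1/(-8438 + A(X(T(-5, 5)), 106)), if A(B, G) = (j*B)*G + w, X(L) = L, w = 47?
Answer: -1/971 ≈ -0.0010299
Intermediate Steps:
j = 14 (j = -4 + 18 = 14)
A(B, G) = 47 + 14*B*G (A(B, G) = (14*B)*G + 47 = 14*B*G + 47 = 47 + 14*B*G)
1/(-8438 + A(X(T(-5, 5)), 106)) = 1/(-8438 + (47 + 14*5*106)) = 1/(-8438 + (47 + 7420)) = 1/(-8438 + 7467) = 1/(-971) = -1/971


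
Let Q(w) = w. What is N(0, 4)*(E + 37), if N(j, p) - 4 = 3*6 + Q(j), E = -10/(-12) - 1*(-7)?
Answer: 2959/3 ≈ 986.33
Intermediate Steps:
E = 47/6 (E = -10*(-1/12) + 7 = ⅚ + 7 = 47/6 ≈ 7.8333)
N(j, p) = 22 + j (N(j, p) = 4 + (3*6 + j) = 4 + (18 + j) = 22 + j)
N(0, 4)*(E + 37) = (22 + 0)*(47/6 + 37) = 22*(269/6) = 2959/3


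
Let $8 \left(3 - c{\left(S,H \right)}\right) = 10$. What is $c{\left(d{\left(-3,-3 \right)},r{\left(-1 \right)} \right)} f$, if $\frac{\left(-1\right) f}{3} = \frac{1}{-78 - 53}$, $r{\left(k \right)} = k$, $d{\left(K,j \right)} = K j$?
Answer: $\frac{21}{524} \approx 0.040076$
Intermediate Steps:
$c{\left(S,H \right)} = \frac{7}{4}$ ($c{\left(S,H \right)} = 3 - \frac{5}{4} = \frac{7}{4}$)
$f = \frac{3}{131}$ ($f = - \frac{3}{-78 - 53} = - \frac{3}{-131} = \left(-3\right) \left(- \frac{1}{131}\right) = \frac{3}{131} \approx 0.022901$)
$c{\left(d{\left(-3,-3 \right)},r{\left(-1 \right)} \right)} f = \frac{7}{4} \cdot \frac{3}{131} = \frac{21}{524}$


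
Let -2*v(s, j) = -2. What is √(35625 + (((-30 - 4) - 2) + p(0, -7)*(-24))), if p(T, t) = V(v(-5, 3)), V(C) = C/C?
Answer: √35565 ≈ 188.59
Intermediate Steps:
v(s, j) = 1 (v(s, j) = -½*(-2) = 1)
V(C) = 1
p(T, t) = 1
√(35625 + (((-30 - 4) - 2) + p(0, -7)*(-24))) = √(35625 + (((-30 - 4) - 2) + 1*(-24))) = √(35625 + ((-34 - 2) - 24)) = √(35625 + (-36 - 24)) = √(35625 - 60) = √35565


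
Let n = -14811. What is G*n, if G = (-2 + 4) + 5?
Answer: -103677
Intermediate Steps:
G = 7 (G = 2 + 5 = 7)
G*n = 7*(-14811) = -103677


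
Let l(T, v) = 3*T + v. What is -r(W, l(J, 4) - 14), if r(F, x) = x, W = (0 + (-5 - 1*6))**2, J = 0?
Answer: 10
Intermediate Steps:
l(T, v) = v + 3*T
W = 121 (W = (0 + (-5 - 6))**2 = (0 - 11)**2 = (-11)**2 = 121)
-r(W, l(J, 4) - 14) = -((4 + 3*0) - 14) = -((4 + 0) - 14) = -(4 - 14) = -1*(-10) = 10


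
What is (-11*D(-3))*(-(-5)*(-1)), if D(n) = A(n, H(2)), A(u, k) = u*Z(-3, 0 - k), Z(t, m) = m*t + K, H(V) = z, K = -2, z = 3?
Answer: -1155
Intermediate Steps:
H(V) = 3
Z(t, m) = -2 + m*t (Z(t, m) = m*t - 2 = -2 + m*t)
A(u, k) = u*(-2 + 3*k) (A(u, k) = u*(-2 + (0 - k)*(-3)) = u*(-2 - k*(-3)) = u*(-2 + 3*k))
D(n) = 7*n (D(n) = n*(-2 + 3*3) = n*(-2 + 9) = n*7 = 7*n)
(-11*D(-3))*(-(-5)*(-1)) = (-77*(-3))*(-(-5)*(-1)) = (-11*(-21))*(-1*5) = 231*(-5) = -1155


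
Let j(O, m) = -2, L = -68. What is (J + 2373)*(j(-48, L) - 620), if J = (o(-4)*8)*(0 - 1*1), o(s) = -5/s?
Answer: -1469786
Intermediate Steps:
J = -10 (J = (-5/(-4)*8)*(0 - 1*1) = (-5*(-1/4)*8)*(0 - 1) = ((5/4)*8)*(-1) = 10*(-1) = -10)
(J + 2373)*(j(-48, L) - 620) = (-10 + 2373)*(-2 - 620) = 2363*(-622) = -1469786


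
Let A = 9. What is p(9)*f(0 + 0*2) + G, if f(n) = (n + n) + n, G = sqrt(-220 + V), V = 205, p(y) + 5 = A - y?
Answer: I*sqrt(15) ≈ 3.873*I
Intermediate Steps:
p(y) = 4 - y (p(y) = -5 + (9 - y) = 4 - y)
G = I*sqrt(15) (G = sqrt(-220 + 205) = sqrt(-15) = I*sqrt(15) ≈ 3.873*I)
f(n) = 3*n (f(n) = 2*n + n = 3*n)
p(9)*f(0 + 0*2) + G = (4 - 1*9)*(3*(0 + 0*2)) + I*sqrt(15) = (4 - 9)*(3*(0 + 0)) + I*sqrt(15) = -15*0 + I*sqrt(15) = -5*0 + I*sqrt(15) = 0 + I*sqrt(15) = I*sqrt(15)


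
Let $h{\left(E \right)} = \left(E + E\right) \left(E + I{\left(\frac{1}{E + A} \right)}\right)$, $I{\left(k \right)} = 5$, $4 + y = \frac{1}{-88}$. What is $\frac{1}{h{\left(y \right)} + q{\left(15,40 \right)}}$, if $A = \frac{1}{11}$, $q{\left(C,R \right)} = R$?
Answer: $\frac{3872}{124169} \approx 0.031183$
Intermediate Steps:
$A = \frac{1}{11} \approx 0.090909$
$y = - \frac{353}{88}$ ($y = -4 + \frac{1}{-88} = -4 - \frac{1}{88} = - \frac{353}{88} \approx -4.0114$)
$h{\left(E \right)} = 2 E \left(5 + E\right)$ ($h{\left(E \right)} = \left(E + E\right) \left(E + 5\right) = 2 E \left(5 + E\right)$)
$\frac{1}{h{\left(y \right)} + q{\left(15,40 \right)}} = \frac{1}{2 \left(- \frac{353}{88}\right) \left(5 - \frac{353}{88}\right) + 40} = \frac{1}{2 \left(- \frac{353}{88}\right) \frac{87}{88} + 40} = \frac{1}{- \frac{30711}{3872} + 40} = \frac{1}{\frac{124169}{3872}} = \frac{3872}{124169}$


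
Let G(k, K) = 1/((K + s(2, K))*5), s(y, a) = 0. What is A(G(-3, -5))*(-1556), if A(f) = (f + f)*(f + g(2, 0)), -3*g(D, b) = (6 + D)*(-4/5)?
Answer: 488584/1875 ≈ 260.58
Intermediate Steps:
g(D, b) = 8/5 + 4*D/15 (g(D, b) = -(6 + D)*(-4/5)/3 = -(6 + D)*(-4*1/5)/3 = -(6 + D)*(-4)/(3*5) = -(-24/5 - 4*D/5)/3 = 8/5 + 4*D/15)
G(k, K) = 1/(5*K) (G(k, K) = 1/((K + 0)*5) = (1/5)/K = 1/(5*K))
A(f) = 2*f*(32/15 + f) (A(f) = (f + f)*(f + (8/5 + (4/15)*2)) = (2*f)*(f + (8/5 + 8/15)) = (2*f)*(f + 32/15) = (2*f)*(32/15 + f) = 2*f*(32/15 + f))
A(G(-3, -5))*(-1556) = (2*((1/5)/(-5))*(32 + 15*((1/5)/(-5)))/15)*(-1556) = (2*((1/5)*(-1/5))*(32 + 15*((1/5)*(-1/5)))/15)*(-1556) = ((2/15)*(-1/25)*(32 + 15*(-1/25)))*(-1556) = ((2/15)*(-1/25)*(32 - 3/5))*(-1556) = ((2/15)*(-1/25)*(157/5))*(-1556) = -314/1875*(-1556) = 488584/1875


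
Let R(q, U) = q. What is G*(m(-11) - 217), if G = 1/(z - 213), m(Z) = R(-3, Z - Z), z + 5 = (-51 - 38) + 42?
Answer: 44/53 ≈ 0.83019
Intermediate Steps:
z = -52 (z = -5 + ((-51 - 38) + 42) = -5 + (-89 + 42) = -5 - 47 = -52)
m(Z) = -3
G = -1/265 (G = 1/(-52 - 213) = 1/(-265) = -1/265 ≈ -0.0037736)
G*(m(-11) - 217) = -(-3 - 217)/265 = -1/265*(-220) = 44/53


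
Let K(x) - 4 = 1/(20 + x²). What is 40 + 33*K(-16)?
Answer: 15835/92 ≈ 172.12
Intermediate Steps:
K(x) = 4 + 1/(20 + x²)
40 + 33*K(-16) = 40 + 33*((81 + 4*(-16)²)/(20 + (-16)²)) = 40 + 33*((81 + 4*256)/(20 + 256)) = 40 + 33*((81 + 1024)/276) = 40 + 33*((1/276)*1105) = 40 + 33*(1105/276) = 40 + 12155/92 = 15835/92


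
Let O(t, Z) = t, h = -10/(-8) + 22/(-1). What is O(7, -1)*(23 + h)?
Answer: 63/4 ≈ 15.750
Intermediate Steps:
h = -83/4 (h = -10*(-1/8) + 22*(-1) = 5/4 - 22 = -83/4 ≈ -20.750)
O(7, -1)*(23 + h) = 7*(23 - 83/4) = 7*(9/4) = 63/4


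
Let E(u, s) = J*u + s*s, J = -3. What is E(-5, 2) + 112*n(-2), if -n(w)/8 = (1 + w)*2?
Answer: 1811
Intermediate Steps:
n(w) = -16 - 16*w (n(w) = -8*(1 + w)*2 = -8*(2 + 2*w) = -16 - 16*w)
E(u, s) = s² - 3*u (E(u, s) = -3*u + s*s = -3*u + s² = s² - 3*u)
E(-5, 2) + 112*n(-2) = (2² - 3*(-5)) + 112*(-16 - 16*(-2)) = (4 + 15) + 112*(-16 + 32) = 19 + 112*16 = 19 + 1792 = 1811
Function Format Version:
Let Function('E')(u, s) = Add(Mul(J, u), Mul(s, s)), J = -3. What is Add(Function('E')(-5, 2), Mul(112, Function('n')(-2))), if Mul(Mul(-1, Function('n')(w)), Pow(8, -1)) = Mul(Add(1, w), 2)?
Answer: 1811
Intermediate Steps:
Function('n')(w) = Add(-16, Mul(-16, w)) (Function('n')(w) = Mul(-8, Mul(Add(1, w), 2)) = Mul(-8, Add(2, Mul(2, w))) = Add(-16, Mul(-16, w)))
Function('E')(u, s) = Add(Pow(s, 2), Mul(-3, u)) (Function('E')(u, s) = Add(Mul(-3, u), Mul(s, s)) = Add(Mul(-3, u), Pow(s, 2)) = Add(Pow(s, 2), Mul(-3, u)))
Add(Function('E')(-5, 2), Mul(112, Function('n')(-2))) = Add(Add(Pow(2, 2), Mul(-3, -5)), Mul(112, Add(-16, Mul(-16, -2)))) = Add(Add(4, 15), Mul(112, Add(-16, 32))) = Add(19, Mul(112, 16)) = Add(19, 1792) = 1811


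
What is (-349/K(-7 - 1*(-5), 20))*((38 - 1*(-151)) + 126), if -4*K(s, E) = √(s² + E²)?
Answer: 219870*√101/101 ≈ 21878.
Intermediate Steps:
K(s, E) = -√(E² + s²)/4 (K(s, E) = -√(s² + E²)/4 = -√(E² + s²)/4)
(-349/K(-7 - 1*(-5), 20))*((38 - 1*(-151)) + 126) = (-349*(-4/√(20² + (-7 - 1*(-5))²)))*((38 - 1*(-151)) + 126) = (-349*(-4/√(400 + (-7 + 5)²)))*((38 + 151) + 126) = (-349*(-4/√(400 + (-2)²)))*(189 + 126) = -349*(-4/√(400 + 4))*315 = -349*(-2*√101/101)*315 = -(-698)*√101/101*315 = (698*√101/101)*315 = 219870*√101/101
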